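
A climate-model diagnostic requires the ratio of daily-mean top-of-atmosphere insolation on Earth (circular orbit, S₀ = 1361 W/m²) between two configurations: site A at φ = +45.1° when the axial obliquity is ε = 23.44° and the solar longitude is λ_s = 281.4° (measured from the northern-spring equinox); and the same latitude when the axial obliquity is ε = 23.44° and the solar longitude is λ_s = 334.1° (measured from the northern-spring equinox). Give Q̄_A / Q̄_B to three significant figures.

— Configuration A (φ=+45.1°):
Solar declination: sin δ = sin ε · sin λ_s = sin 23.44° × sin 281.4° = -0.38994, so δ = -22.951°.
cos H₀ = −tan(+45.1°) tan(-22.951°) = 0.4249, H₀ = 1.1319 rad.
Bracket: H₀ sin φ sin δ + cos φ cos δ sin H₀ = 1.1319×0.70834×-0.38994 + 0.70587×0.92084×0.90522 = -0.312642 + 0.588387 = 0.275745.
Q̄ = (S₀/π) × [bracket] = (1361/π) × 0.275745 = 119.46 W/m².
— Configuration B (φ=+45.1°):
Solar declination: sin δ = sin ε · sin λ_s = sin 23.44° × sin 334.1° = -0.17375, so δ = -10.006°.
cos H₀ = −tan(+45.1°) tan(-10.006°) = 0.1771, H₀ = 1.3928 rad.
Bracket: H₀ sin φ sin δ + cos φ cos δ sin H₀ = 1.3928×0.70834×-0.17375 + 0.70587×0.98479×0.98420 = -0.171418 + 0.684151 = 0.512733.
Q̄ = (S₀/π) × [bracket] = (1361/π) × 0.512733 = 222.13 W/m².
Ratio Q̄_A / Q̄_B = 119.46 / 222.13 = 0.5378.

Q̄_A / Q̄_B ≈ 0.538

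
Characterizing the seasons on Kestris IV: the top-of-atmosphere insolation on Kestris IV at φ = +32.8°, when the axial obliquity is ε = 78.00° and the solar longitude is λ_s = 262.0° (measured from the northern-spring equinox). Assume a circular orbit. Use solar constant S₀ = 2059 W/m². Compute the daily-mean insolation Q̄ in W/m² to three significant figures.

Q̄ ≈ 0.00 W/m²

Solar declination: sin δ = sin ε · sin λ_s = sin 78.00° × sin 262.0° = -0.96863, so δ = -75.610°.
cos H₀ = −tan(+32.8°) tan(-75.610°) = 2.5119 ≥ 1 ⇒ polar night, H₀ = 0 and Q̄ = 0.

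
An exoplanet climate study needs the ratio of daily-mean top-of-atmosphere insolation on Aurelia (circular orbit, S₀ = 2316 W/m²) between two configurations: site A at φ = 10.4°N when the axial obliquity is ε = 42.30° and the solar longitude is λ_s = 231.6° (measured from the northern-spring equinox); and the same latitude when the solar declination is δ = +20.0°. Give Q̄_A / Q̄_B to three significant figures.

— Configuration A (φ=+10.4°):
Solar declination: sin δ = sin ε · sin λ_s = sin 42.30° × sin 231.6° = -0.52744, so δ = -31.832°.
cos H₀ = −tan(+10.4°) tan(-31.832°) = 0.1139, H₀ = 1.4566 rad.
Bracket: H₀ sin φ sin δ + cos φ cos δ sin H₀ = 1.4566×0.18052×-0.52744 + 0.98357×0.84960×0.99349 = -0.138688 + 0.830201 = 0.691513.
Q̄ = (S₀/π) × [bracket] = (2316/π) × 0.691513 = 509.79 W/m².
— Configuration B (φ=+10.4°):
cos H₀ = −tan(+10.4°) tan(+20.000°) = -0.0668, H₀ = 1.6376 rad.
Bracket: H₀ sin φ sin δ + cos φ cos δ sin H₀ = 1.6376×0.18052×0.34202 + 0.98357×0.93969×0.99777 = 0.101108 + 0.922190 = 1.023298.
Q̄ = (S₀/π) × [bracket] = (2316/π) × 1.023298 = 754.38 W/m².
Ratio Q̄_A / Q̄_B = 509.79 / 754.38 = 0.6758.

Q̄_A / Q̄_B ≈ 0.676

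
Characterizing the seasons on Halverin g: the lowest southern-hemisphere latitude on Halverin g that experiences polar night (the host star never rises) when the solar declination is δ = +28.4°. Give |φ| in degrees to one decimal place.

|φ| = 61.6°

Polar night requires cos H₀ = −tan φ tan δ ≥ 1, i.e. tan φ tan δ ≤ −1.
The boundary is |tan φ| · |tan δ| = 1, so |φ| = 90° − |δ| = 90° − 28.4° = 61.6° in the southern hemisphere.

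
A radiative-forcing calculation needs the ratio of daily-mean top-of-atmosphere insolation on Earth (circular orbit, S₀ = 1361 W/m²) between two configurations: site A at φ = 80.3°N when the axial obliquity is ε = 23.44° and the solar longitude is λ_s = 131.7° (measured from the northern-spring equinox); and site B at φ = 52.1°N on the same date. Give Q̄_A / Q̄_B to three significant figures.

Q̄_A / Q̄_B ≈ 0.918

— Configuration A (φ=+80.3°):
Solar declination: sin δ = sin ε · sin λ_s = sin 23.44° × sin 131.7° = 0.29700, so δ = +17.278°.
cos H₀ = −tan(+80.3°) tan(+17.278°) = -1.8197 ≤ −1 ⇒ polar day, H₀ = π.
Bracket: H₀ sin φ sin δ + cos φ cos δ sin H₀ = 3.1416×0.98570×0.29700 + 0.16849×0.95488×0.00000 = 0.919713 + 0.000000 = 0.919713.
Q̄ = (S₀/π) × [bracket] = (1361/π) × 0.919713 = 398.44 W/m².
— Configuration B (φ=+52.1°):
cos H₀ = −tan(+52.1°) tan(+17.278°) = -0.3995, H₀ = 1.9818 rad.
Bracket: H₀ sin φ sin δ + cos φ cos δ sin H₀ = 1.9818×0.78908×0.29700 + 0.61429×0.95488×0.91671 = 0.464448 + 0.537718 = 1.002166.
Q̄ = (S₀/π) × [bracket] = (1361/π) × 1.002166 = 434.16 W/m².
Ratio Q̄_A / Q̄_B = 398.44 / 434.16 = 0.9177.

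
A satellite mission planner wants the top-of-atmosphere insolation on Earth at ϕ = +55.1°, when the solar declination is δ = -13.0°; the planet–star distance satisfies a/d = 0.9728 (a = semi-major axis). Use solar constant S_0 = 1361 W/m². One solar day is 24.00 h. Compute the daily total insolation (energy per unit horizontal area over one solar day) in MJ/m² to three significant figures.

cos h₀ = −tan(+55.1°) tan(-13.000°) = 0.3309, h₀ = 1.2335 rad.
Bracket: h₀ sin ϕ sin δ + cos ϕ cos δ sin h₀ = 1.2335×0.82015×-0.22495 + 0.57215×0.97437×0.94365 = -0.227572 + 0.526071 = 0.298499.
Inverse-square distance factor (a/d)² = 0.9728² = 0.946340.
Q̄ = (S_0/π) × 0.946340 × [bracket] = (1361/π) × 0.946340 × 0.298499 = 122.38 W/m².
Daily total = Q̄ × 24.00 h × 3600 s/h = 122.38 × 24.00 × 3600 / 10⁶ = 10.57 MJ/m².

10.6 MJ/m²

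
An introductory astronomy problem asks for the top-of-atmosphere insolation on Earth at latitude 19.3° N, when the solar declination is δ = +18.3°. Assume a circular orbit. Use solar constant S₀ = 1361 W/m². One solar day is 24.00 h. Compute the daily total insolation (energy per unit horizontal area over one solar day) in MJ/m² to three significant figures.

39.9 MJ/m²

cos H₀ = −tan(+19.3°) tan(+18.300°) = -0.1158, H₀ = 1.6869 rad.
Bracket: H₀ sin φ sin δ + cos φ cos δ sin H₀ = 1.6869×0.33051×0.31399 + 0.94380×0.94943×0.99327 = 0.175061 + 0.890041 = 1.065102.
Q̄ = (S₀/π) × [bracket] = (1361/π) × 1.065102 = 461.42 W/m².
Daily total = Q̄ × 24.00 h × 3600 s/h = 461.42 × 24.00 × 3600 / 10⁶ = 39.87 MJ/m².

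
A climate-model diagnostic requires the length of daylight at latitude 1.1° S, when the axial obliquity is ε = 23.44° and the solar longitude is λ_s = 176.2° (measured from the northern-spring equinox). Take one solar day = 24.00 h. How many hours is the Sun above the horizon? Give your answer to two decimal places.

Solar declination: sin δ = sin ε · sin λ_s = sin 23.44° × sin 176.2° = 0.02636, so δ = +1.511°.
cos H₀ = −tan φ · tan δ = −tan(-1.1°) × tan(+1.511°) = 0.0005, so H₀ = 1.5703 rad = 89.97°.
Daylight = 2H₀/(2π) × 24.00 h = (1.5703/π) × 24.00 = 12.00 h.

12.00 h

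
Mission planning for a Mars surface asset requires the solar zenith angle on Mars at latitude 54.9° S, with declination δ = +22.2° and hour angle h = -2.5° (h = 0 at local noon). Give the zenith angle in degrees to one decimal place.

cos θ_z = sin φ sin δ + cos φ cos δ cos h = -0.309130 + 0.531874 = 0.222744.
θ_z = arccos(0.222744) = 77.1°.

θ_z = 77.1°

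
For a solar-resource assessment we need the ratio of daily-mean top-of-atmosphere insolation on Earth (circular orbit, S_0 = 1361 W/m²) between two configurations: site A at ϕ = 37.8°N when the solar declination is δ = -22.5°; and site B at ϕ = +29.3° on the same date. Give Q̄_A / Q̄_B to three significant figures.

— Configuration A (ϕ=+37.8°):
cos h₀ = −tan(+37.8°) tan(-22.500°) = 0.3213, h₀ = 1.2437 rad.
Bracket: h₀ sin ϕ sin δ + cos ϕ cos δ sin h₀ = 1.2437×0.61291×-0.38268 + 0.79016×0.92388×0.94698 = -0.291708 + 0.691308 = 0.399600.
Q̄ = (S_0/π) × [bracket] = (1361/π) × 0.399600 = 173.11 W/m².
— Configuration B (ϕ=+29.3°):
cos h₀ = −tan(+29.3°) tan(-22.500°) = 0.2324, h₀ = 1.3362 rad.
Bracket: h₀ sin ϕ sin δ + cos ϕ cos δ sin h₀ = 1.3362×0.48938×-0.38268 + 0.87207×0.92388×0.97261 = -0.250238 + 0.783620 = 0.533382.
Q̄ = (S_0/π) × [bracket] = (1361/π) × 0.533382 = 231.07 W/m².
Ratio Q̄_A / Q̄_B = 173.11 / 231.07 = 0.7492.

Q̄_A / Q̄_B ≈ 0.749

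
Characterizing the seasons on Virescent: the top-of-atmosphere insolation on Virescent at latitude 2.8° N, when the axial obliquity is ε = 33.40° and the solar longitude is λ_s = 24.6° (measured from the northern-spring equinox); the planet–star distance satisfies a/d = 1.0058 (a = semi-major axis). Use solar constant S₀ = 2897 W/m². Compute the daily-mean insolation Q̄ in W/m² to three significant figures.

Solar declination: sin δ = sin ε · sin λ_s = sin 33.40° × sin 24.6° = 0.22915, so δ = +13.247°.
cos H₀ = −tan(+2.8°) tan(+13.247°) = -0.0115, H₀ = 1.5823 rad.
Bracket: H₀ sin φ sin δ + cos φ cos δ sin H₀ = 1.5823×0.04885×0.22915 + 0.99881×0.97339×0.99993 = 0.017712 + 0.972164 = 0.989876.
Inverse-square distance factor (a/d)² = 1.0058² = 1.011634.
Q̄ = (S₀/π) × 1.011634 × [bracket] = (2897/π) × 1.011634 × 0.989876 = 923.4 W/m².

Q̄ ≈ 923 W/m²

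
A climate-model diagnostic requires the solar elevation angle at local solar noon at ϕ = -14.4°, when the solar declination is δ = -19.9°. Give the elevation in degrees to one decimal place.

84.5°

At local noon the hour angle is zero, so the zenith angle equals |ϕ − δ| = |-14.4° − (-19.900°)| = 5.500°.
Elevation = 90° − 5.500° = 84.5°.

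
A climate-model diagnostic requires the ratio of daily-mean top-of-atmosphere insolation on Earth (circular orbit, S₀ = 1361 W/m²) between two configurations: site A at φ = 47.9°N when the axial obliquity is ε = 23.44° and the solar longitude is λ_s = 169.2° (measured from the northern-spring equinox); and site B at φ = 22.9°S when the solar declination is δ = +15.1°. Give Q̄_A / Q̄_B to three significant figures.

Q̄_A / Q̄_B ≈ 1.03

— Configuration A (φ=+47.9°):
Solar declination: sin δ = sin ε · sin λ_s = sin 23.44° × sin 169.2° = 0.07454, so δ = +4.275°.
cos H₀ = −tan(+47.9°) tan(+4.275°) = -0.0827, H₀ = 1.6536 rad.
Bracket: H₀ sin φ sin δ + cos φ cos δ sin H₀ = 1.6536×0.74198×0.07454 + 0.67043×0.99722×0.99657 = 0.091456 + 0.666273 = 0.757729.
Q̄ = (S₀/π) × [bracket] = (1361/π) × 0.757729 = 328.26 W/m².
— Configuration B (φ=-22.9°):
cos H₀ = −tan(-22.9°) tan(+15.100°) = 0.1140, H₀ = 1.4566 rad.
Bracket: H₀ sin φ sin δ + cos φ cos δ sin H₀ = 1.4566×-0.38912×0.26050 + 0.92119×0.96547×0.99348 = -0.147649 + 0.883583 = 0.735934.
Q̄ = (S₀/π) × [bracket] = (1361/π) × 0.735934 = 318.82 W/m².
Ratio Q̄_A / Q̄_B = 328.26 / 318.82 = 1.030.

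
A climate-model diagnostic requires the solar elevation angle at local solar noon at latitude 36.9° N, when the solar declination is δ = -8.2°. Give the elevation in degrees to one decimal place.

At local noon the hour angle is zero, so the zenith angle equals |φ − δ| = |+36.9° − (-8.200°)| = 45.100°.
Elevation = 90° − 45.100° = 44.9°.

44.9°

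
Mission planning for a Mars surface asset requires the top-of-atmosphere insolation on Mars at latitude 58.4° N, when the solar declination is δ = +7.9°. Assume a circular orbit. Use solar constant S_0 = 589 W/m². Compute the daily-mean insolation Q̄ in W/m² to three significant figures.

cos h₀ = −tan(+58.4°) tan(+7.900°) = -0.2256, h₀ = 1.7983 rad.
Bracket: h₀ sin ϕ sin δ + cos ϕ cos δ sin h₀ = 1.7983×0.85173×0.13744 + 0.52399×0.99051×0.97423 = 0.210512 + 0.505642 = 0.716154.
Q̄ = (S_0/π) × [bracket] = (589/π) × 0.716154 = 134.3 W/m².

Q̄ ≈ 134 W/m²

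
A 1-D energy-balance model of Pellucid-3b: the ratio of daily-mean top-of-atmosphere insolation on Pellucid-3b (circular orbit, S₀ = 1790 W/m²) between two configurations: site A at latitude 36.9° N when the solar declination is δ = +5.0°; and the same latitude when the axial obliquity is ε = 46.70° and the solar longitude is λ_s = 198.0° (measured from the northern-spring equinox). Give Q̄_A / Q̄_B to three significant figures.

— Configuration A (φ=+36.9°):
cos H₀ = −tan(+36.9°) tan(+5.000°) = -0.0657, H₀ = 1.6365 rad.
Bracket: H₀ sin φ sin δ + cos φ cos δ sin H₀ = 1.6365×0.60042×0.08716 + 0.79968×0.99619×0.99784 = 0.085642 + 0.794912 = 0.880554.
Q̄ = (S₀/π) × [bracket] = (1790/π) × 0.880554 = 501.72 W/m².
— Configuration B (φ=+36.9°):
Solar declination: sin δ = sin ε · sin λ_s = sin 46.70° × sin 198.0° = -0.22489, so δ = -12.997°.
cos H₀ = −tan(+36.9°) tan(-12.997°) = 0.1733, H₀ = 1.3966 rad.
Bracket: H₀ sin φ sin δ + cos φ cos δ sin H₀ = 1.3966×0.60042×-0.22489 + 0.79968×0.97438×0.98487 = -0.188581 + 0.767403 = 0.578822.
Q̄ = (S₀/π) × [bracket] = (1790/π) × 0.578822 = 329.80 W/m².
Ratio Q̄_A / Q̄_B = 501.72 / 329.80 = 1.521.

Q̄_A / Q̄_B ≈ 1.52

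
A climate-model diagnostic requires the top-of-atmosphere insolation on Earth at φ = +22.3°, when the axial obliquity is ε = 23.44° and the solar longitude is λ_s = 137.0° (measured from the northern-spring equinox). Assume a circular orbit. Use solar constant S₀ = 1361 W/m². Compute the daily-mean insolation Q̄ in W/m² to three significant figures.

Q̄ ≈ 458 W/m²

Solar declination: sin δ = sin ε · sin λ_s = sin 23.44° × sin 137.0° = 0.27129, so δ = +15.741°.
cos H₀ = −tan(+22.3°) tan(+15.741°) = -0.1156, H₀ = 1.6867 rad.
Bracket: H₀ sin φ sin δ + cos φ cos δ sin H₀ = 1.6867×0.37946×0.27129 + 0.92521×0.96250×0.99330 = 0.173635 + 0.884548 = 1.058183.
Q̄ = (S₀/π) × [bracket] = (1361/π) × 1.058183 = 458.4 W/m².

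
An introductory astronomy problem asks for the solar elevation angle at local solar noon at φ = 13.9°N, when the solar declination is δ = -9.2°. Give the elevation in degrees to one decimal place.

66.9°

At local noon the hour angle is zero, so the zenith angle equals |φ − δ| = |+13.9° − (-9.200°)| = 23.100°.
Elevation = 90° − 23.100° = 66.9°.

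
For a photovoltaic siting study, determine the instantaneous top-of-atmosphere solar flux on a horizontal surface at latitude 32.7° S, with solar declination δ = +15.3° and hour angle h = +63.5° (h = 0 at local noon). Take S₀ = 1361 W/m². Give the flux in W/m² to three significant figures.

cos θ_z = sin φ sin δ + cos φ cos δ cos h = -0.142555 + 0.362172 = 0.219617.
Flux = S₀ · cos θ_z = 1361 × 0.219617 = 298.9 W/m².

299 W/m²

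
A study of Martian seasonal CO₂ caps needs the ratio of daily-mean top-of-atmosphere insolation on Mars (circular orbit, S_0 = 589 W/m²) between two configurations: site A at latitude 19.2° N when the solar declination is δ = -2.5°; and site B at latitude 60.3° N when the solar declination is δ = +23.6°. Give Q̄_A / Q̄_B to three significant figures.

Q̄_A / Q̄_B ≈ 0.807

— Configuration A (ϕ=+19.2°):
cos h₀ = −tan(+19.2°) tan(-2.500°) = 0.0152, h₀ = 1.5556 rad.
Bracket: h₀ sin ϕ sin δ + cos ϕ cos δ sin h₀ = 1.5556×0.32887×-0.04362 + 0.94438×0.99905×0.99988 = -0.022316 + 0.943370 = 0.921054.
Q̄ = (S_0/π) × [bracket] = (589/π) × 0.921054 = 172.68 W/m².
— Configuration B (ϕ=+60.3°):
cos h₀ = −tan(+60.3°) tan(+23.600°) = -0.7659, h₀ = 2.4433 rad.
Bracket: h₀ sin ϕ sin δ + cos ϕ cos δ sin h₀ = 2.4433×0.86863×0.40035 + 0.49546×0.91636×0.64290 = 0.849672 + 0.291889 = 1.141561.
Q̄ = (S_0/π) × [bracket] = (589/π) × 1.141561 = 214.03 W/m².
Ratio Q̄_A / Q̄_B = 172.68 / 214.03 = 0.8068.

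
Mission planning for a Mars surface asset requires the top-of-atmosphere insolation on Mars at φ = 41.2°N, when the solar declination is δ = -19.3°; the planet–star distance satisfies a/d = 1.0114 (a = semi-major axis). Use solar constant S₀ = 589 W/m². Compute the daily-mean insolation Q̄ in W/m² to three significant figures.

Q̄ ≈ 77.1 W/m²

cos H₀ = −tan(+41.2°) tan(-19.300°) = 0.3066, H₀ = 1.2592 rad.
Bracket: H₀ sin φ sin δ + cos φ cos δ sin H₀ = 1.2592×0.65869×-0.33051 + 0.75241×0.94380×0.95185 = -0.274132 + 0.675932 = 0.401800.
Inverse-square distance factor (a/d)² = 1.0114² = 1.022930.
Q̄ = (S₀/π) × 1.022930 × [bracket] = (589/π) × 1.022930 × 0.401800 = 77.06 W/m².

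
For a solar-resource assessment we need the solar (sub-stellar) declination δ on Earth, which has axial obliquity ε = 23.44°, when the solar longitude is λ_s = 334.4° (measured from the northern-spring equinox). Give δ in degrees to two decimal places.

sin δ = sin ε · sin λ_s = sin 23.44° × sin 334.4° = -0.171879.
δ = arcsin(-0.171879) = -9.90°.

δ = -9.90°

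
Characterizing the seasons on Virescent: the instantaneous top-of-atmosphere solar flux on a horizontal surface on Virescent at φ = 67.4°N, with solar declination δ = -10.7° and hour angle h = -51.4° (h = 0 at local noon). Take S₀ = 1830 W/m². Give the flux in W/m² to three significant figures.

117 W/m²

cos θ_z = sin φ sin δ + cos φ cos δ cos h = -0.171409 + 0.235585 = 0.064176.
Flux = S₀ · cos θ_z = 1830 × 0.064176 = 117.4 W/m².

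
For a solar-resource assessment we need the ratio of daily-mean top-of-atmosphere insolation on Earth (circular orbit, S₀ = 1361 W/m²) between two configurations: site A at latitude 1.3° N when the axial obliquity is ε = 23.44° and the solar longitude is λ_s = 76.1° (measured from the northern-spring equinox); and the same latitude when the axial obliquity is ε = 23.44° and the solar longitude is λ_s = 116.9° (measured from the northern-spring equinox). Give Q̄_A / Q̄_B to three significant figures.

— Configuration A (φ=+1.3°):
Solar declination: sin δ = sin ε · sin λ_s = sin 23.44° × sin 76.1° = 0.38614, so δ = +22.715°.
cos H₀ = −tan(+1.3°) tan(+22.715°) = -0.0095, H₀ = 1.5803 rad.
Bracket: H₀ sin φ sin δ + cos φ cos δ sin H₀ = 1.5803×0.02269×0.38614 + 0.99974×0.92244×0.99995 = 0.013846 + 0.922154 = 0.936000.
Q̄ = (S₀/π) × [bracket] = (1361/π) × 0.936000 = 405.49 W/m².
— Configuration B (φ=+1.3°):
Solar declination: sin δ = sin ε · sin λ_s = sin 23.44° × sin 116.9° = 0.35475, so δ = +20.778°.
cos H₀ = −tan(+1.3°) tan(+20.778°) = -0.0086, H₀ = 1.5794 rad.
Bracket: H₀ sin φ sin δ + cos φ cos δ sin H₀ = 1.5794×0.02269×0.35475 + 0.99974×0.93496×0.99996 = 0.012713 + 0.934680 = 0.947393.
Q̄ = (S₀/π) × [bracket] = (1361/π) × 0.947393 = 410.43 W/m².
Ratio Q̄_A / Q̄_B = 405.49 / 410.43 = 0.9880.

Q̄_A / Q̄_B ≈ 0.988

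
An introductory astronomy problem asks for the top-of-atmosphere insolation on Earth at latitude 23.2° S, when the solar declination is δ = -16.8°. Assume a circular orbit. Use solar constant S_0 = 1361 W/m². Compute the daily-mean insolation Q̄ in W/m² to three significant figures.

Q̄ ≈ 462 W/m²

cos h₀ = −tan(-23.2°) tan(-16.800°) = -0.1294, h₀ = 1.7006 rad.
Bracket: h₀ sin ϕ sin δ + cos ϕ cos δ sin h₀ = 1.7006×-0.39394×-0.28903 + 0.91914×0.95732×0.99159 = 0.193631 + 0.872511 = 1.066142.
Q̄ = (S_0/π) × [bracket] = (1361/π) × 1.066142 = 461.9 W/m².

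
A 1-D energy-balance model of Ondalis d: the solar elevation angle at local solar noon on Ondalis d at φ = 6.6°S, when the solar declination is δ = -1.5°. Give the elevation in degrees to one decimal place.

At local noon the hour angle is zero, so the zenith angle equals |φ − δ| = |-6.6° − (-1.500°)| = 5.100°.
Elevation = 90° − 5.100° = 84.9°.

84.9°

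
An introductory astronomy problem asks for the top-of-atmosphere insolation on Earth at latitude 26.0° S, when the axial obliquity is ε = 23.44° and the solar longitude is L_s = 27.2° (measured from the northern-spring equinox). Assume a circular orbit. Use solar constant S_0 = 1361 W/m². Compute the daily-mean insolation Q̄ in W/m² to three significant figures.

Solar declination: sin δ = sin ε · sin L_s = sin 23.44° × sin 27.2° = 0.18183, so δ = +10.476°.
cos h₀ = −tan(-26.0°) tan(+10.476°) = 0.0902, h₀ = 1.4805 rad.
Bracket: h₀ sin ϕ sin δ + cos ϕ cos δ sin h₀ = 1.4805×-0.43837×0.18183 + 0.89879×0.98333×0.99592 = -0.118009 + 0.880201 = 0.762192.
Q̄ = (S_0/π) × [bracket] = (1361/π) × 0.762192 = 330.2 W/m².

Q̄ ≈ 330 W/m²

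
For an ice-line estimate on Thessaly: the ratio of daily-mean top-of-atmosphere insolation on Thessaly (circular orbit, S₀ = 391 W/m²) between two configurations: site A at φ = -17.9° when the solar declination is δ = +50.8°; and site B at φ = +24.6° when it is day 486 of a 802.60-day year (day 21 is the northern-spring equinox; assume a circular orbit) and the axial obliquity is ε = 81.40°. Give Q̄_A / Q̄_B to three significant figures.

Q̄_A / Q̄_B ≈ 0.533

— Configuration A (φ=-17.9°):
cos H₀ = −tan(-17.9°) tan(+50.800°) = 0.3960, H₀ = 1.1636 rad.
Bracket: H₀ sin φ sin δ + cos φ cos δ sin H₀ = 1.1636×-0.30736×0.77494 + 0.95159×0.63203×0.91824 = -0.277153 + 0.552260 = 0.275107.
Q̄ = (S₀/π) × [bracket] = (391/π) × 0.275107 = 34.240 W/m².
— Configuration B (φ=+24.6°):
Solar longitude: λ_s = 360° × (486 − 21)/802.60 = 208.572°.
sin δ = sin 81.40° × sin 208.572° = -0.47289, so δ = -28.222°.
cos H₀ = −tan(+24.6°) tan(-28.222°) = 0.2457, H₀ = 1.3225 rad.
Bracket: H₀ sin φ sin δ + cos φ cos δ sin H₀ = 1.3225×0.41628×-0.47289 + 0.90924×0.88112×0.96934 = -0.260340 + 0.776586 = 0.516246.
Q̄ = (S₀/π) × [bracket] = (391/π) × 0.516246 = 64.252 W/m².
Ratio Q̄_A / Q̄_B = 34.240 / 64.252 = 0.5329.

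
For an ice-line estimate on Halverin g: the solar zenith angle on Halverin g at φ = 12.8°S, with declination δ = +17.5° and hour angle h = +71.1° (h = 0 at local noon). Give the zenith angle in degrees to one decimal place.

θ_z = 76.4°

cos θ_z = sin φ sin δ + cos φ cos δ cos h = -0.066621 + 0.301249 = 0.234628.
θ_z = arccos(0.234628) = 76.4°.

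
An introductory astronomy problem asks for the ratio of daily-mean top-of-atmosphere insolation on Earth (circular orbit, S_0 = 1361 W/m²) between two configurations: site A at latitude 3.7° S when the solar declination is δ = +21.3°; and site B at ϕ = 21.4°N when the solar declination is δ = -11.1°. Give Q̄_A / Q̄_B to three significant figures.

Q̄_A / Q̄_B ≈ 1.11

— Configuration A (ϕ=-3.7°):
cos h₀ = −tan(-3.7°) tan(+21.300°) = 0.0252, h₀ = 1.5456 rad.
Bracket: h₀ sin ϕ sin δ + cos ϕ cos δ sin h₀ = 1.5456×-0.06453×0.36325 + 0.99792×0.93169×0.99968 = -0.036230 + 0.929455 = 0.893225.
Q̄ = (S_0/π) × [bracket] = (1361/π) × 0.893225 = 386.96 W/m².
— Configuration B (ϕ=+21.4°):
cos h₀ = −tan(+21.4°) tan(-11.100°) = 0.0769, h₀ = 1.4938 rad.
Bracket: h₀ sin ϕ sin δ + cos ϕ cos δ sin h₀ = 1.4938×0.36488×-0.19252 + 0.93106×0.98129×0.99704 = -0.104935 + 0.910935 = 0.806000.
Q̄ = (S_0/π) × [bracket] = (1361/π) × 0.806000 = 349.18 W/m².
Ratio Q̄_A / Q̄_B = 386.96 / 349.18 = 1.108.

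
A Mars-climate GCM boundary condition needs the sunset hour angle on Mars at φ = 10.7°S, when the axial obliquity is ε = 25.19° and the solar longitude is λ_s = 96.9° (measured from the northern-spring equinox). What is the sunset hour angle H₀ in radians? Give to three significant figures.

H₀ = 1.48 rad

Solar declination: sin δ = sin ε · sin λ_s = sin 25.19° × sin 96.9° = 0.42254, so δ = +24.995°.
cos H₀ = −tan φ · tan δ = −tan(-10.7°) × tan(+24.995°) = 0.0881, so H₀ = 1.4826 rad = 84.95°.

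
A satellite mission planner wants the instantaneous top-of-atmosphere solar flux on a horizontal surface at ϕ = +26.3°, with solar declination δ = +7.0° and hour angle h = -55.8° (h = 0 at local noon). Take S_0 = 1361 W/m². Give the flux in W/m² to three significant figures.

cos θ_z = sin ϕ sin δ + cos ϕ cos δ cos h = 0.053997 + 0.500144 = 0.554141.
Flux = S_0 · cos θ_z = 1361 × 0.554141 = 754.2 W/m².

754 W/m²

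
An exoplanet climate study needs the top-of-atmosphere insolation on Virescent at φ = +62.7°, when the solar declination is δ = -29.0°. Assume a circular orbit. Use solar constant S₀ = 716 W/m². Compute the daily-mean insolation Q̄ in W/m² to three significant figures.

cos H₀ = −tan(+62.7°) tan(-29.000°) = 1.0740 ≥ 1 ⇒ polar night, H₀ = 0 and Q̄ = 0.

Q̄ ≈ 0.00 W/m²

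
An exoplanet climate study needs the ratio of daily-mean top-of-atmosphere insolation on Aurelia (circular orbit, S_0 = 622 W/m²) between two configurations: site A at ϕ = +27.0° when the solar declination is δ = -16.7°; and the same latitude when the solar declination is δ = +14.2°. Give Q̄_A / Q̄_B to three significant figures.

Q̄_A / Q̄_B ≈ 0.630

— Configuration A (ϕ=+27.0°):
cos h₀ = −tan(+27.0°) tan(-16.700°) = 0.1529, h₀ = 1.4173 rad.
Bracket: h₀ sin ϕ sin δ + cos ϕ cos δ sin h₀ = 1.4173×0.45399×-0.28736 + 0.89101×0.95782×0.98825 = -0.184899 + 0.843399 = 0.658500.
Q̄ = (S_0/π) × [bracket] = (622/π) × 0.658500 = 130.38 W/m².
— Configuration B (ϕ=+27.0°):
cos h₀ = −tan(+27.0°) tan(+14.200°) = -0.1289, h₀ = 1.7001 rad.
Bracket: h₀ sin ϕ sin δ + cos ϕ cos δ sin h₀ = 1.7001×0.45399×0.24531 + 0.89101×0.96945×0.99165 = 0.189337 + 0.856577 = 1.045914.
Q̄ = (S_0/π) × [bracket] = (622/π) × 1.045914 = 207.08 W/m².
Ratio Q̄_A / Q̄_B = 130.38 / 207.08 = 0.6296.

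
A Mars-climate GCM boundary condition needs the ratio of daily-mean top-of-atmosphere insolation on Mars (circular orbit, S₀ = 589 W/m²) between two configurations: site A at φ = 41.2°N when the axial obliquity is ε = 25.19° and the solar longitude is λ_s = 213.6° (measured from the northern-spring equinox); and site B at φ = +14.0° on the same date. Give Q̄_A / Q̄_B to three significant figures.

Q̄_A / Q̄_B ≈ 0.589

— Configuration A (φ=+41.2°):
Solar declination: sin δ = sin ε · sin λ_s = sin 25.19° × sin 213.6° = -0.23554, so δ = -13.623°.
cos H₀ = −tan(+41.2°) tan(-13.623°) = 0.2122, H₀ = 1.3570 rad.
Bracket: H₀ sin φ sin δ + cos φ cos δ sin H₀ = 1.3570×0.65869×-0.23554 + 0.75241×0.97187×0.97723 = -0.210536 + 0.714594 = 0.504058.
Q̄ = (S₀/π) × [bracket] = (589/π) × 0.504058 = 94.503 W/m².
— Configuration B (φ=+14.0°):
cos H₀ = −tan(+14.0°) tan(-13.623°) = 0.0604, H₀ = 1.5103 rad.
Bracket: H₀ sin φ sin δ + cos φ cos δ sin H₀ = 1.5103×0.24192×-0.23554 + 0.97030×0.97187×0.99817 = -0.086060 + 0.941280 = 0.855220.
Q̄ = (S₀/π) × [bracket] = (589/π) × 0.855220 = 160.34 W/m².
Ratio Q̄_A / Q̄_B = 94.503 / 160.34 = 0.5894.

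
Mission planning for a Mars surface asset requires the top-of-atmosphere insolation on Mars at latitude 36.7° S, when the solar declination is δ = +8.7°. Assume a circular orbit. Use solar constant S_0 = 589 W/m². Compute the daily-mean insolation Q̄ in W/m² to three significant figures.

cos h₀ = −tan(-36.7°) tan(+8.700°) = 0.1141, h₀ = 1.4565 rad.
Bracket: h₀ sin ϕ sin δ + cos ϕ cos δ sin h₀ = 1.4565×-0.59763×0.15126 + 0.80178×0.98849×0.99347 = -0.131664 + 0.787376 = 0.655712.
Q̄ = (S_0/π) × [bracket] = (589/π) × 0.655712 = 122.9 W/m².

Q̄ ≈ 123 W/m²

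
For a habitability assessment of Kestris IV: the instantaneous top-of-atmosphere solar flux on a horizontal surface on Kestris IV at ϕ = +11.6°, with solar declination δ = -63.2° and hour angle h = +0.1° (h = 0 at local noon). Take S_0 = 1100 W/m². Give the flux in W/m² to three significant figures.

cos θ_z = sin ϕ sin δ + cos ϕ cos δ cos h = -0.179479 + 0.441668 = 0.262189.
Flux = S_0 · cos θ_z = 1100 × 0.262189 = 288.4 W/m².

288 W/m²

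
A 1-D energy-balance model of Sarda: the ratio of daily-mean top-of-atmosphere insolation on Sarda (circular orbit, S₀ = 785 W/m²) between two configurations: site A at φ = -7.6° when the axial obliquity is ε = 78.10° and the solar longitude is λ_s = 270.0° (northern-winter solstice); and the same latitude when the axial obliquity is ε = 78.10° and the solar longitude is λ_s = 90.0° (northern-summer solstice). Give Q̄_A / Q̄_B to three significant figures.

Q̄_A / Q̄_B ≈ 10.3

— Configuration A (φ=-7.6°):
Solar declination: sin δ = sin ε · sin λ_s = sin 78.10° × sin 270.0° = -0.97851, so δ = -78.100°.
cos H₀ = −tan(-7.6°) tan(-78.100°) = -0.6332, H₀ = 2.2564 rad.
Bracket: H₀ sin φ sin δ + cos φ cos δ sin H₀ = 2.2564×-0.13226×-0.97851 + 0.99122×0.20620×0.77402 = 0.292018 + 0.158202 = 0.450220.
Q̄ = (S₀/π) × [bracket] = (785/π) × 0.450220 = 112.50 W/m².
— Configuration B (φ=-7.6°):
Solar declination: sin δ = sin ε · sin λ_s = sin 78.10° × sin 90.0° = 0.97851, so δ = +78.100°.
cos H₀ = −tan(-7.6°) tan(+78.100°) = 0.6332, H₀ = 0.8852 rad.
Bracket: H₀ sin φ sin δ + cos φ cos δ sin H₀ = 0.8852×-0.13226×0.97851 + 0.99122×0.20620×0.77402 = -0.114561 + 0.158202 = 0.043641.
Q̄ = (S₀/π) × [bracket] = (785/π) × 0.043641 = 10.905 W/m².
Ratio Q̄_A / Q̄_B = 112.50 / 10.905 = 10.32.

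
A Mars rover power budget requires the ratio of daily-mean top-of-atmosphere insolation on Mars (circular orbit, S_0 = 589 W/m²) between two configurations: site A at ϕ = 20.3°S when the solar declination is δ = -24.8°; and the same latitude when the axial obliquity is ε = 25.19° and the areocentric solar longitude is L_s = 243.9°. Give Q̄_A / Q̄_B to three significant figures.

— Configuration A (ϕ=-20.3°):
cos h₀ = −tan(-20.3°) tan(-24.800°) = -0.1709, h₀ = 1.7426 rad.
Bracket: h₀ sin ϕ sin δ + cos ϕ cos δ sin h₀ = 1.7426×-0.34694×-0.41945 + 0.93789×0.90778×0.98528 = 0.253590 + 0.838865 = 1.092455.
Q̄ = (S_0/π) × [bracket] = (589/π) × 1.092455 = 204.82 W/m².
— Configuration B (ϕ=-20.3°):
sin δ = sin 25.19° × sin 243.9° = -0.38222, so δ = -22.471°.
cos h₀ = −tan(-20.3°) tan(-22.471°) = -0.1530, h₀ = 1.7244 rad.
Bracket: h₀ sin ϕ sin δ + cos ϕ cos δ sin h₀ = 1.7244×-0.34694×-0.38222 + 0.93789×0.92407×0.98823 = 0.228668 + 0.856475 = 1.085143.
Q̄ = (S_0/π) × [bracket] = (589/π) × 1.085143 = 203.45 W/m².
Ratio Q̄_A / Q̄_B = 204.82 / 203.45 = 1.007.

Q̄_A / Q̄_B ≈ 1.01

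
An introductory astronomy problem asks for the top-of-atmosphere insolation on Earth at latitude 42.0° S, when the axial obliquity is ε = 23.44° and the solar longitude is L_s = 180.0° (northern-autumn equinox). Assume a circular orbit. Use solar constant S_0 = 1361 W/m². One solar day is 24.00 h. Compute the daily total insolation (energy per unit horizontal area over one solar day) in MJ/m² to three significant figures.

Solar declination: sin δ = sin ε · sin L_s = sin 23.44° × sin 180.0° = 0.00000, so δ = +0.000°.
cos h₀ = −tan(-42.0°) tan(+0.000°) = 0.0000, h₀ = 1.5708 rad.
Bracket: h₀ sin ϕ sin δ + cos ϕ cos δ sin h₀ = 1.5708×-0.66913×0.00000 + 0.74314×1.00000×1.00000 = -0.000000 + 0.743140 = 0.743140.
Q̄ = (S_0/π) × [bracket] = (1361/π) × 0.743140 = 321.94 W/m².
Daily total = Q̄ × 24.00 h × 3600 s/h = 321.94 × 24.00 × 3600 / 10⁶ = 27.82 MJ/m².

27.8 MJ/m²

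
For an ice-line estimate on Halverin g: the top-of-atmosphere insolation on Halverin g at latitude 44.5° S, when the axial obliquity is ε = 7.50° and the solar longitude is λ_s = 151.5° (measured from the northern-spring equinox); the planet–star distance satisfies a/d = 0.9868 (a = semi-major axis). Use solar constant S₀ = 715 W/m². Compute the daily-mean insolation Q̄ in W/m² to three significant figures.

Q̄ ≈ 143 W/m²

Solar declination: sin δ = sin ε · sin λ_s = sin 7.50° × sin 151.5° = 0.06228, so δ = +3.571°.
cos H₀ = −tan(-44.5°) tan(+3.571°) = 0.0613, H₀ = 1.5094 rad.
Bracket: H₀ sin φ sin δ + cos φ cos δ sin H₀ = 1.5094×-0.70091×0.06228 + 0.71325×0.99806×0.99812 = -0.065889 + 0.710528 = 0.644639.
Inverse-square distance factor (a/d)² = 0.9868² = 0.973774.
Q̄ = (S₀/π) × 0.973774 × [bracket] = (715/π) × 0.973774 × 0.644639 = 142.9 W/m².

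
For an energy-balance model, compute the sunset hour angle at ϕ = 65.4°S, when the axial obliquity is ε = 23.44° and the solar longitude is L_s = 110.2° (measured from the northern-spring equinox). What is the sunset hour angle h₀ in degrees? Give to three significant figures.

Solar declination: sin δ = sin ε · sin L_s = sin 23.44° × sin 110.2° = 0.37332, so δ = +21.921°.
cos h₀ = −tan ϕ · tan δ = −tan(-65.4°) × tan(+21.921°) = 0.8790, so h₀ = 0.4971 rad = 28.48°.

h₀ = 28.5°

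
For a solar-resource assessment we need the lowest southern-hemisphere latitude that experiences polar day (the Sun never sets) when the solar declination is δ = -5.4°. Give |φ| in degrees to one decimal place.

|φ| = 84.6°

Polar day requires cos H₀ = −tan φ tan δ ≤ −1, i.e. tan φ tan δ ≥ 1.
The boundary is |tan φ| · |tan δ| = 1, so |φ| = 90° − |δ| = 90° − 5.4° = 84.6° in the southern hemisphere.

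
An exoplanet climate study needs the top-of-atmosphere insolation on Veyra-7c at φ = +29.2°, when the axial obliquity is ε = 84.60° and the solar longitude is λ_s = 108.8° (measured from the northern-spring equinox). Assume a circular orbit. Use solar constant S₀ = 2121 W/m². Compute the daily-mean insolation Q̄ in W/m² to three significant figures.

Solar declination: sin δ = sin ε · sin λ_s = sin 84.60° × sin 108.8° = 0.94245, so δ = +70.467°.
cos H₀ = −tan(+29.2°) tan(+70.467°) = -1.5753 ≤ −1 ⇒ polar day, H₀ = π.
Bracket: H₀ sin φ sin δ + cos φ cos δ sin H₀ = 3.1416×0.48786×0.94245 + 0.87292×0.33435×0.00000 = 1.444456 + 0.000000 = 1.444456.
Q̄ = (S₀/π) × [bracket] = (2121/π) × 1.444456 = 975.2 W/m².

Q̄ ≈ 975 W/m²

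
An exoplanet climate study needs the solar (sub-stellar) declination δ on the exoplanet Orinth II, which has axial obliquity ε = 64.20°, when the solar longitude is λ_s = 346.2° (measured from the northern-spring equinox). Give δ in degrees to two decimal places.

δ = -12.40°

sin δ = sin ε · sin λ_s = sin 64.20° × sin 346.2° = -0.214756.
δ = arcsin(-0.214756) = -12.40°.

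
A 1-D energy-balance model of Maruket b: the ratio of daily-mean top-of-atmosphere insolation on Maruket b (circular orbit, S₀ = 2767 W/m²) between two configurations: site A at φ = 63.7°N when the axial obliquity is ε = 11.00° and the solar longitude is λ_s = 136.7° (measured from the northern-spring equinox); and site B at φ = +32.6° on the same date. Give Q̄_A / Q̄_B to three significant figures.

— Configuration A (φ=+63.7°):
Solar declination: sin δ = sin ε · sin λ_s = sin 11.00° × sin 136.7° = 0.13086, so δ = +7.519°.
cos H₀ = −tan(+63.7°) tan(+7.519°) = -0.2671, H₀ = 1.8412 rad.
Bracket: H₀ sin φ sin δ + cos φ cos δ sin H₀ = 1.8412×0.89649×0.13086 + 0.44307×0.99140×0.96368 = 0.216000 + 0.423306 = 0.639306.
Q̄ = (S₀/π) × [bracket] = (2767/π) × 0.639306 = 563.08 W/m².
— Configuration B (φ=+32.6°):
cos H₀ = −tan(+32.6°) tan(+7.519°) = -0.0844, H₀ = 1.6553 rad.
Bracket: H₀ sin φ sin δ + cos φ cos δ sin H₀ = 1.6553×0.53877×0.13086 + 0.84245×0.99140×0.99643 = 0.116704 + 0.832223 = 0.948927.
Q̄ = (S₀/π) × [bracket] = (2767/π) × 0.948927 = 835.78 W/m².
Ratio Q̄_A / Q̄_B = 563.08 / 835.78 = 0.6737.

Q̄_A / Q̄_B ≈ 0.674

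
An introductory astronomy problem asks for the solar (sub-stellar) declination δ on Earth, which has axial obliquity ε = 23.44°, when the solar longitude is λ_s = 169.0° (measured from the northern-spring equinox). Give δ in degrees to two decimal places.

δ = +4.35°

sin δ = sin ε · sin λ_s = sin 23.44° × sin 169.0° = 0.075902.
δ = arcsin(0.075902) = +4.35°.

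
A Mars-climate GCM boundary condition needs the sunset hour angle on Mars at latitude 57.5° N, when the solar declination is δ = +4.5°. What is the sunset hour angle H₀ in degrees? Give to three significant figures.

cos H₀ = −tan φ · tan δ = −tan(+57.5°) × tan(+4.500°) = -0.1235, so H₀ = 1.6946 rad = 97.10°.

H₀ = 97.1°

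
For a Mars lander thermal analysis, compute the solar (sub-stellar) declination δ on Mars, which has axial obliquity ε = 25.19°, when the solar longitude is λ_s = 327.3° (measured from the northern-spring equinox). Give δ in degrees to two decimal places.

δ = -13.29°

sin δ = sin ε · sin λ_s = sin 25.19° × sin 327.3° = -0.229938.
δ = arcsin(-0.229938) = -13.29°.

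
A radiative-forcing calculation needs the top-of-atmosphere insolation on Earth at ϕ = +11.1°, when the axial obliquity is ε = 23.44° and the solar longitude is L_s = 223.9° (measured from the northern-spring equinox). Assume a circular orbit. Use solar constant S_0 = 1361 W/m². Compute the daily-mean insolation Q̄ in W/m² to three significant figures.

Q̄ ≈ 373 W/m²

Solar declination: sin δ = sin ε · sin L_s = sin 23.44° × sin 223.9° = -0.27583, so δ = -16.011°.
cos h₀ = −tan(+11.1°) tan(-16.011°) = 0.0563, h₀ = 1.5145 rad.
Bracket: h₀ sin ϕ sin δ + cos ϕ cos δ sin h₀ = 1.5145×0.19252×-0.27583 + 0.98129×0.96121×0.99841 = -0.080424 + 0.941726 = 0.861302.
Q̄ = (S_0/π) × [bracket] = (1361/π) × 0.861302 = 373.1 W/m².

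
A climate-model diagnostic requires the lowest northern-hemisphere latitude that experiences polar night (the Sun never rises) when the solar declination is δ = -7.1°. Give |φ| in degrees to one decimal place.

Polar night requires cos H₀ = −tan φ tan δ ≥ 1, i.e. tan φ tan δ ≤ −1.
The boundary is |tan φ| · |tan δ| = 1, so |φ| = 90° − |δ| = 90° − 7.1° = 82.9° in the northern hemisphere.

|φ| = 82.9°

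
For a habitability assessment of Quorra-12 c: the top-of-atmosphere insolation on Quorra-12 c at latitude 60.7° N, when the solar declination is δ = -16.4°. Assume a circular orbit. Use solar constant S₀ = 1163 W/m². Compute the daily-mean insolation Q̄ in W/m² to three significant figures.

cos H₀ = −tan(+60.7°) tan(-16.400°) = 0.5245, H₀ = 1.0187 rad.
Bracket: H₀ sin φ sin δ + cos φ cos δ sin H₀ = 1.0187×0.87207×-0.28234 + 0.48938×0.95931×0.85143 = -0.250825 + 0.399718 = 0.148893.
Q̄ = (S₀/π) × [bracket] = (1163/π) × 0.148893 = 55.12 W/m².

Q̄ ≈ 55.1 W/m²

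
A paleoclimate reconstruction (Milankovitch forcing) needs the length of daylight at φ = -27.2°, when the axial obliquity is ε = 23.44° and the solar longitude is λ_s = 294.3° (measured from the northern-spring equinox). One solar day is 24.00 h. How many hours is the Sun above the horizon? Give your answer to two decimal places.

13.54 h

Solar declination: sin δ = sin ε · sin λ_s = sin 23.44° × sin 294.3° = -0.36255, so δ = -21.257°.
cos H₀ = −tan φ · tan δ = −tan(-27.2°) × tan(-21.257°) = -0.1999, so H₀ = 1.7721 rad = 101.53°.
Daylight = 2H₀/(2π) × 24.00 h = (1.7721/π) × 24.00 = 13.54 h.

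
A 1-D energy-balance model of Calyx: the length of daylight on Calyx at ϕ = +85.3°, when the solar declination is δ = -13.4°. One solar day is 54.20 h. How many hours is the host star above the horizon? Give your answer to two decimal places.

cos h₀ = −tan ϕ · tan δ = 2.8977 ≥ 1, so the host star never rises (polar night) and h₀ = 0.
Daylight = 2h₀/(2π) × 54.20 h = (0.0000/π) × 54.20 = 0.00 h.

0.00 h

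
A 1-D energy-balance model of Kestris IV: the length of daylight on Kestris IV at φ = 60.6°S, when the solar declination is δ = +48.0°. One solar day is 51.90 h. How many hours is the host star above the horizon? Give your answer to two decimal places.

0.00 h

cos H₀ = −tan φ · tan δ = 1.9710 ≥ 1, so the host star never rises (polar night) and H₀ = 0.
Daylight = 2H₀/(2π) × 51.90 h = (0.0000/π) × 51.90 = 0.00 h.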